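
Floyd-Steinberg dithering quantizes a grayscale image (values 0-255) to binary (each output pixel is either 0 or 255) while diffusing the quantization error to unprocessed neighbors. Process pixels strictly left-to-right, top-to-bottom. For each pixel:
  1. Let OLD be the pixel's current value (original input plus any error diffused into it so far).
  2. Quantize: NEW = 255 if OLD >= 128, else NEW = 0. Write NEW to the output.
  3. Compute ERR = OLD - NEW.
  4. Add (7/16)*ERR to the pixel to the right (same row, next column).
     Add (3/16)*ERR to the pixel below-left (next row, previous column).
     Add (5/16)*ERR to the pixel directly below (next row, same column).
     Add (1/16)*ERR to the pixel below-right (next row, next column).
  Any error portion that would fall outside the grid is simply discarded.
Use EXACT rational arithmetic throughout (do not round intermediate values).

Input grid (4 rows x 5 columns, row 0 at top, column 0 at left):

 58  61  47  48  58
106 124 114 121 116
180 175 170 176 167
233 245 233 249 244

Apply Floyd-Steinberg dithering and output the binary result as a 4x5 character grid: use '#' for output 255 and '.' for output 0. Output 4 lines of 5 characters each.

(0,0): OLD=58 → NEW=0, ERR=58
(0,1): OLD=691/8 → NEW=0, ERR=691/8
(0,2): OLD=10853/128 → NEW=0, ERR=10853/128
(0,3): OLD=174275/2048 → NEW=0, ERR=174275/2048
(0,4): OLD=3120469/32768 → NEW=0, ERR=3120469/32768
(1,0): OLD=17961/128 → NEW=255, ERR=-14679/128
(1,1): OLD=123231/1024 → NEW=0, ERR=123231/1024
(1,2): OLD=7028747/32768 → NEW=255, ERR=-1327093/32768
(1,3): OLD=20057743/131072 → NEW=255, ERR=-13365617/131072
(1,4): OLD=223273293/2097152 → NEW=0, ERR=223273293/2097152
(2,0): OLD=2731653/16384 → NEW=255, ERR=-1446267/16384
(2,1): OLD=83480519/524288 → NEW=255, ERR=-50212921/524288
(2,2): OLD=871112341/8388608 → NEW=0, ERR=871112341/8388608
(2,3): OLD=27782652783/134217728 → NEW=255, ERR=-6442867857/134217728
(2,4): OLD=371290756169/2147483648 → NEW=255, ERR=-176317574071/2147483648
(3,0): OLD=1572504181/8388608 → NEW=255, ERR=-566590859/8388608
(3,1): OLD=13386510993/67108864 → NEW=255, ERR=-3726249327/67108864
(3,2): OLD=485702075339/2147483648 → NEW=255, ERR=-61906254901/2147483648
(3,3): OLD=912606709731/4294967296 → NEW=255, ERR=-182609950749/4294967296
(3,4): OLD=13519935156207/68719476736 → NEW=255, ERR=-4003531411473/68719476736
Row 0: .....
Row 1: #.##.
Row 2: ##.##
Row 3: #####

Answer: .....
#.##.
##.##
#####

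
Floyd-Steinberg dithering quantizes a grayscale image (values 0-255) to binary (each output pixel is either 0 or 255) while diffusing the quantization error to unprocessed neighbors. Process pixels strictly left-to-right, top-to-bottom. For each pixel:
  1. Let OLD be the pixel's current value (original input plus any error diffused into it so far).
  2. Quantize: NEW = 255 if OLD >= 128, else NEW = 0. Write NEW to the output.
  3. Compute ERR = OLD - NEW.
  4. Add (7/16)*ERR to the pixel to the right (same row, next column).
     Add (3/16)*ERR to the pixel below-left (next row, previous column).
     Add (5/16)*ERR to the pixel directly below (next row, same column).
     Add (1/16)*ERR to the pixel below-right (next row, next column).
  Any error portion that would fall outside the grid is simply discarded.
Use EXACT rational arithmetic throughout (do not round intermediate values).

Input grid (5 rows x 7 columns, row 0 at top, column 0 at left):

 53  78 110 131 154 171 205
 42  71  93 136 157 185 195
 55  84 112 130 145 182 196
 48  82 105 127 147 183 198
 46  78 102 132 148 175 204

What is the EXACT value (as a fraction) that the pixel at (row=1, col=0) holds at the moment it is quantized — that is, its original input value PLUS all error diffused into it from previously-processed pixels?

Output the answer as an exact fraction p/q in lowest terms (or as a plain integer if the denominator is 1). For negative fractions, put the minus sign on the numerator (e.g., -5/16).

Answer: 19849/256

Derivation:
(0,0): OLD=53 → NEW=0, ERR=53
(0,1): OLD=1619/16 → NEW=0, ERR=1619/16
(0,2): OLD=39493/256 → NEW=255, ERR=-25787/256
(0,3): OLD=356067/4096 → NEW=0, ERR=356067/4096
(0,4): OLD=12585013/65536 → NEW=255, ERR=-4126667/65536
(0,5): OLD=150419827/1048576 → NEW=255, ERR=-116967053/1048576
(0,6): OLD=2620559909/16777216 → NEW=255, ERR=-1657630171/16777216
(1,0): OLD=19849/256 → NEW=0, ERR=19849/256
Target (1,0): original=42, with diffused error = 19849/256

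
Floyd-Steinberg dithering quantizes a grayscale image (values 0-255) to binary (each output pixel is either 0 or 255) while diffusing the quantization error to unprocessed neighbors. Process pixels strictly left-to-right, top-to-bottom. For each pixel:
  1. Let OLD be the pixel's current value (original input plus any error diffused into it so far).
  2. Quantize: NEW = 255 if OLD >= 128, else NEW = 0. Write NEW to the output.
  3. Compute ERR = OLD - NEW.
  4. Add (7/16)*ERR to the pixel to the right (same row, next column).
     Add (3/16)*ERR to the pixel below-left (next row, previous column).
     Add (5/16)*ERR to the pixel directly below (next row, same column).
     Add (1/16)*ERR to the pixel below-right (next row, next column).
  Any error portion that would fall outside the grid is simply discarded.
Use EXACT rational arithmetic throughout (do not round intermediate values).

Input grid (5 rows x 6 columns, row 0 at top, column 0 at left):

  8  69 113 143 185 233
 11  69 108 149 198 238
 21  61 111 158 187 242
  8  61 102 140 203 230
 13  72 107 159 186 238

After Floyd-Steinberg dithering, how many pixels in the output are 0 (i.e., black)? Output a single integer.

Answer: 15

Derivation:
(0,0): OLD=8 → NEW=0, ERR=8
(0,1): OLD=145/2 → NEW=0, ERR=145/2
(0,2): OLD=4631/32 → NEW=255, ERR=-3529/32
(0,3): OLD=48513/512 → NEW=0, ERR=48513/512
(0,4): OLD=1855111/8192 → NEW=255, ERR=-233849/8192
(0,5): OLD=28902833/131072 → NEW=255, ERR=-4520527/131072
(1,0): OLD=867/32 → NEW=0, ERR=867/32
(1,1): OLD=21333/256 → NEW=0, ERR=21333/256
(1,2): OLD=1083737/8192 → NEW=255, ERR=-1005223/8192
(1,3): OLD=3692309/32768 → NEW=0, ERR=3692309/32768
(1,4): OLD=498770575/2097152 → NEW=255, ERR=-36003185/2097152
(1,5): OLD=7312425017/33554432 → NEW=255, ERR=-1243955143/33554432
(2,0): OLD=184695/4096 → NEW=0, ERR=184695/4096
(2,1): OLD=11200685/131072 → NEW=0, ERR=11200685/131072
(2,2): OLD=286001031/2097152 → NEW=255, ERR=-248772729/2097152
(2,3): OLD=2188191695/16777216 → NEW=255, ERR=-2089998385/16777216
(2,4): OLD=68303687341/536870912 → NEW=0, ERR=68303687341/536870912
(2,5): OLD=2448156755851/8589934592 → NEW=255, ERR=257723434891/8589934592
(3,0): OLD=79930471/2097152 → NEW=0, ERR=79930471/2097152
(3,1): OLD=1425317051/16777216 → NEW=0, ERR=1425317051/16777216
(3,2): OLD=11285209617/134217728 → NEW=0, ERR=11285209617/134217728
(3,3): OLD=1325402213955/8589934592 → NEW=255, ERR=-865031107005/8589934592
(3,4): OLD=13506137962307/68719476736 → NEW=255, ERR=-4017328605373/68719476736
(3,5): OLD=243818183526157/1099511627776 → NEW=255, ERR=-36557281556723/1099511627776
(4,0): OLD=10962830921/268435456 → NEW=0, ERR=10962830921/268435456
(4,1): OLD=577945183829/4294967296 → NEW=255, ERR=-517271476651/4294967296
(4,2): OLD=9210103434927/137438953472 → NEW=0, ERR=9210103434927/137438953472
(4,3): OLD=332365016132427/2199023255552 → NEW=255, ERR=-228385914033333/2199023255552
(4,4): OLD=3862027580696123/35184372088832 → NEW=0, ERR=3862027580696123/35184372088832
(4,5): OLD=153110244684118461/562949953421312 → NEW=255, ERR=9558006561683901/562949953421312
Output grid:
  Row 0: ..#.##  (3 black, running=3)
  Row 1: ..#.##  (3 black, running=6)
  Row 2: ..##.#  (3 black, running=9)
  Row 3: ...###  (3 black, running=12)
  Row 4: .#.#.#  (3 black, running=15)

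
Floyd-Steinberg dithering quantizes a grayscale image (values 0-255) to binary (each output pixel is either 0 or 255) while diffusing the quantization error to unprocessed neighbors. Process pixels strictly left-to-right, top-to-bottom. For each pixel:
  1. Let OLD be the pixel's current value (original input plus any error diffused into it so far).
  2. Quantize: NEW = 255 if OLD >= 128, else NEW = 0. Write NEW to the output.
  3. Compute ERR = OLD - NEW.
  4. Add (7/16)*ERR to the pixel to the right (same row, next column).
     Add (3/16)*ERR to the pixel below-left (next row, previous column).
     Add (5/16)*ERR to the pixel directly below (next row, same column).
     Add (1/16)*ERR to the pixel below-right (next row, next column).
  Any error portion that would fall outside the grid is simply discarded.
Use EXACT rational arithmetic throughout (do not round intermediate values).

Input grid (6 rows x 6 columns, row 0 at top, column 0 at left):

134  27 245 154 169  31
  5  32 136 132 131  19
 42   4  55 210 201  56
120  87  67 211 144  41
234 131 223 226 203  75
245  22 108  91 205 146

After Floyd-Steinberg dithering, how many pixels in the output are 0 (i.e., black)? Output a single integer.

(0,0): OLD=134 → NEW=255, ERR=-121
(0,1): OLD=-415/16 → NEW=0, ERR=-415/16
(0,2): OLD=59815/256 → NEW=255, ERR=-5465/256
(0,3): OLD=592529/4096 → NEW=255, ERR=-451951/4096
(0,4): OLD=7911927/65536 → NEW=0, ERR=7911927/65536
(0,5): OLD=87889345/1048576 → NEW=0, ERR=87889345/1048576
(1,0): OLD=-9645/256 → NEW=0, ERR=-9645/256
(1,1): OLD=-8507/2048 → NEW=0, ERR=-8507/2048
(1,2): OLD=6894505/65536 → NEW=0, ERR=6894505/65536
(1,3): OLD=43213557/262144 → NEW=255, ERR=-23633163/262144
(1,4): OLD=2317009471/16777216 → NEW=255, ERR=-1961180609/16777216
(1,5): OLD=428610313/268435456 → NEW=0, ERR=428610313/268435456
(2,0): OLD=964935/32768 → NEW=0, ERR=964935/32768
(2,1): OLD=34556669/1048576 → NEW=0, ERR=34556669/1048576
(2,2): OLD=1428250423/16777216 → NEW=0, ERR=1428250423/16777216
(2,3): OLD=27344019007/134217728 → NEW=255, ERR=-6881501633/134217728
(2,4): OLD=587138426941/4294967296 → NEW=255, ERR=-508078233539/4294967296
(2,5): OLD=-176030348421/68719476736 → NEW=0, ERR=-176030348421/68719476736
(3,0): OLD=2271325527/16777216 → NEW=255, ERR=-2006864553/16777216
(3,1): OLD=8424582155/134217728 → NEW=0, ERR=8424582155/134217728
(3,2): OLD=121881122577/1073741824 → NEW=0, ERR=121881122577/1073741824
(3,3): OLD=15652838169843/68719476736 → NEW=255, ERR=-1870628397837/68719476736
(3,4): OLD=50268798525203/549755813888 → NEW=0, ERR=50268798525203/549755813888
(3,5): OLD=640446175757117/8796093022208 → NEW=0, ERR=640446175757117/8796093022208
(4,0): OLD=447510337977/2147483648 → NEW=255, ERR=-100097992263/2147483648
(4,1): OLD=4948814425445/34359738368 → NEW=255, ERR=-3812918858395/34359738368
(4,2): OLD=229513689071007/1099511627776 → NEW=255, ERR=-50861776011873/1099511627776
(4,3): OLD=3896570402798011/17592186044416 → NEW=255, ERR=-589437038528069/17592186044416
(4,4): OLD=64420164951295595/281474976710656 → NEW=255, ERR=-7355954109921685/281474976710656
(4,5): OLD=414487306249378061/4503599627370496 → NEW=0, ERR=414487306249378061/4503599627370496
(5,0): OLD=115243578446335/549755813888 → NEW=255, ERR=-24944154095105/549755813888
(5,1): OLD=-776092581771793/17592186044416 → NEW=0, ERR=-776092581771793/17592186044416
(5,2): OLD=8588590880158005/140737488355328 → NEW=0, ERR=8588590880158005/140737488355328
(5,3): OLD=447824398341877143/4503599627370496 → NEW=0, ERR=447824398341877143/4503599627370496
(5,4): OLD=2301333409282447575/9007199254740992 → NEW=255, ERR=4497599323494615/9007199254740992
(5,5): OLD=24981783185315706307/144115188075855872 → NEW=255, ERR=-11767589774027541053/144115188075855872
Output grid:
  Row 0: #.##..  (3 black, running=3)
  Row 1: ...##.  (4 black, running=7)
  Row 2: ...##.  (4 black, running=11)
  Row 3: #..#..  (4 black, running=15)
  Row 4: #####.  (1 black, running=16)
  Row 5: #...##  (3 black, running=19)

Answer: 19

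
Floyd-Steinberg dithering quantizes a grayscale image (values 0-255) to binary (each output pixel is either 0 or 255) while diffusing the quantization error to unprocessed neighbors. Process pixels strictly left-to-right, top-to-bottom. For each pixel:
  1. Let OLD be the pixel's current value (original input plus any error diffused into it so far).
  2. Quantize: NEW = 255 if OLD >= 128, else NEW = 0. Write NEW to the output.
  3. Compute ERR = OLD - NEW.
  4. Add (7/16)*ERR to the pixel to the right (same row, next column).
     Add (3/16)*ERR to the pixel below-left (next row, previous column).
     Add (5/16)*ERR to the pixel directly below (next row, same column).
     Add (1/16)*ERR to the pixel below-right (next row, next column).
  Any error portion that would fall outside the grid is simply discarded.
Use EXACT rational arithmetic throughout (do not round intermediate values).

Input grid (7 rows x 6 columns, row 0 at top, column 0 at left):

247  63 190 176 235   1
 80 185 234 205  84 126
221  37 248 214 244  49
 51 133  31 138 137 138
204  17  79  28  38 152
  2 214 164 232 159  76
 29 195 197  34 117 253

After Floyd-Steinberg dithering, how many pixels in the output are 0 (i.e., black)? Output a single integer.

(0,0): OLD=247 → NEW=255, ERR=-8
(0,1): OLD=119/2 → NEW=0, ERR=119/2
(0,2): OLD=6913/32 → NEW=255, ERR=-1247/32
(0,3): OLD=81383/512 → NEW=255, ERR=-49177/512
(0,4): OLD=1580881/8192 → NEW=255, ERR=-508079/8192
(0,5): OLD=-3425481/131072 → NEW=0, ERR=-3425481/131072
(1,0): OLD=2837/32 → NEW=0, ERR=2837/32
(1,1): OLD=60051/256 → NEW=255, ERR=-5229/256
(1,2): OLD=1626895/8192 → NEW=255, ERR=-462065/8192
(1,3): OLD=4464419/32768 → NEW=255, ERR=-3891421/32768
(1,4): OLD=3688905/2097152 → NEW=0, ERR=3688905/2097152
(1,5): OLD=3849574063/33554432 → NEW=0, ERR=3849574063/33554432
(2,0): OLD=1003009/4096 → NEW=255, ERR=-41471/4096
(2,1): OLD=2772507/131072 → NEW=0, ERR=2772507/131072
(2,2): OLD=453161745/2097152 → NEW=255, ERR=-81612015/2097152
(2,3): OLD=2628443849/16777216 → NEW=255, ERR=-1649746231/16777216
(2,4): OLD=115759074779/536870912 → NEW=255, ERR=-21143007781/536870912
(2,5): OLD=581816025261/8589934592 → NEW=0, ERR=581816025261/8589934592
(3,0): OLD=108636913/2097152 → NEW=0, ERR=108636913/2097152
(3,1): OLD=2589464605/16777216 → NEW=255, ERR=-1688725475/16777216
(3,2): OLD=-5679208793/134217728 → NEW=0, ERR=-5679208793/134217728
(3,3): OLD=678112031349/8589934592 → NEW=0, ERR=678112031349/8589934592
(3,4): OLD=11392629114069/68719476736 → NEW=255, ERR=-6130837453611/68719476736
(3,5): OLD=129383078472283/1099511627776 → NEW=0, ERR=129383078472283/1099511627776
(4,0): OLD=54040133119/268435456 → NEW=255, ERR=-14410908161/268435456
(4,1): OLD=-183129678989/4294967296 → NEW=0, ERR=-183129678989/4294967296
(4,2): OLD=7646223655529/137438953472 → NEW=0, ERR=7646223655529/137438953472
(4,3): OLD=126744644726381/2199023255552 → NEW=0, ERR=126744644726381/2199023255552
(4,4): OLD=2193179810741565/35184372088832 → NEW=0, ERR=2193179810741565/35184372088832
(4,5): OLD=118482955374546827/562949953421312 → NEW=255, ERR=-25069282747887733/562949953421312
(5,0): OLD=-1564822736375/68719476736 → NEW=0, ERR=-1564822736375/68719476736
(5,1): OLD=434942995728793/2199023255552 → NEW=255, ERR=-125807934436967/2199023255552
(5,2): OLD=2893875456244387/17592186044416 → NEW=255, ERR=-1592131985081693/17592186044416
(5,3): OLD=126991085668751281/562949953421312 → NEW=255, ERR=-16561152453683279/562949953421312
(5,4): OLD=181113722499206289/1125899906842624 → NEW=255, ERR=-105990753745662831/1125899906842624
(5,5): OLD=446647936965843717/18014398509481984 → NEW=0, ERR=446647936965843717/18014398509481984
(6,0): OLD=392551349445227/35184372088832 → NEW=0, ERR=392551349445227/35184372088832
(6,1): OLD=92104484456800911/562949953421312 → NEW=255, ERR=-51447753665633649/562949953421312
(6,2): OLD=269413142833638903/2251799813685248 → NEW=0, ERR=269413142833638903/2251799813685248
(6,3): OLD=1939910632842147963/36028797018963968 → NEW=0, ERR=1939910632842147963/36028797018963968
(6,4): OLD=65686735714848863323/576460752303423488 → NEW=0, ERR=65686735714848863323/576460752303423488
(6,5): OLD=2810516679324955947933/9223372036854775808 → NEW=255, ERR=458556809926988116893/9223372036854775808
Output grid:
  Row 0: #.###.  (2 black, running=2)
  Row 1: .###..  (3 black, running=5)
  Row 2: #.###.  (2 black, running=7)
  Row 3: .#..#.  (4 black, running=11)
  Row 4: #....#  (4 black, running=15)
  Row 5: .####.  (2 black, running=17)
  Row 6: .#...#  (4 black, running=21)

Answer: 21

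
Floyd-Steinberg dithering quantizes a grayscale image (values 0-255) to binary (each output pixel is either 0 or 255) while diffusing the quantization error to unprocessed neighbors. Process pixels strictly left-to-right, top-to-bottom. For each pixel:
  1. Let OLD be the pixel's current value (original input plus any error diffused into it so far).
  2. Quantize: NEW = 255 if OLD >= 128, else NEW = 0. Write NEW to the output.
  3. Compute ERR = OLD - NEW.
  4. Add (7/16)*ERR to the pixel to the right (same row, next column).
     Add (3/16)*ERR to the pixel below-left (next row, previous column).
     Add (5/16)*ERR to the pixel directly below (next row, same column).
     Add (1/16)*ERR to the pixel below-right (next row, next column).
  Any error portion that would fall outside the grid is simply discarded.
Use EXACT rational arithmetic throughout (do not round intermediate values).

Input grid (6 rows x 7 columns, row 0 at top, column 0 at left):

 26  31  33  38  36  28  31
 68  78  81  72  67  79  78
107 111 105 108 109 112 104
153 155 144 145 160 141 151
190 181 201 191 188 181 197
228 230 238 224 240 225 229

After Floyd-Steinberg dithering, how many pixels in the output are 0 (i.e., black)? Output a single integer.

(0,0): OLD=26 → NEW=0, ERR=26
(0,1): OLD=339/8 → NEW=0, ERR=339/8
(0,2): OLD=6597/128 → NEW=0, ERR=6597/128
(0,3): OLD=124003/2048 → NEW=0, ERR=124003/2048
(0,4): OLD=2047669/32768 → NEW=0, ERR=2047669/32768
(0,5): OLD=29013747/524288 → NEW=0, ERR=29013747/524288
(0,6): OLD=463143077/8388608 → NEW=0, ERR=463143077/8388608
(1,0): OLD=10761/128 → NEW=0, ERR=10761/128
(1,1): OLD=142655/1024 → NEW=255, ERR=-118465/1024
(1,2): OLD=1982251/32768 → NEW=0, ERR=1982251/32768
(1,3): OLD=17344143/131072 → NEW=255, ERR=-16079217/131072
(1,4): OLD=394418189/8388608 → NEW=0, ERR=394418189/8388608
(1,5): OLD=8799430045/67108864 → NEW=255, ERR=-8313330275/67108864
(1,6): OLD=47798033043/1073741824 → NEW=0, ERR=47798033043/1073741824
(2,0): OLD=1828133/16384 → NEW=0, ERR=1828133/16384
(2,1): OLD=73536999/524288 → NEW=255, ERR=-60156441/524288
(2,2): OLD=364684149/8388608 → NEW=0, ERR=364684149/8388608
(2,3): OLD=6796832525/67108864 → NEW=0, ERR=6796832525/67108864
(2,4): OLD=73609932061/536870912 → NEW=255, ERR=-63292150499/536870912
(2,5): OLD=566868446943/17179869184 → NEW=0, ERR=566868446943/17179869184
(2,6): OLD=34251011543817/274877906944 → NEW=0, ERR=34251011543817/274877906944
(3,0): OLD=1395488981/8388608 → NEW=255, ERR=-743606059/8388608
(3,1): OLD=6408023345/67108864 → NEW=0, ERR=6408023345/67108864
(3,2): OLD=113376412579/536870912 → NEW=255, ERR=-23525669981/536870912
(3,3): OLD=296549365253/2147483648 → NEW=255, ERR=-251058964987/2147483648
(3,4): OLD=23235013459157/274877906944 → NEW=0, ERR=23235013459157/274877906944
(3,5): OLD=449233290805583/2199023255552 → NEW=255, ERR=-111517639360177/2199023255552
(3,6): OLD=5974816332853777/35184372088832 → NEW=255, ERR=-2997198549798383/35184372088832
(4,0): OLD=193490774235/1073741824 → NEW=255, ERR=-80313390885/1073741824
(4,1): OLD=2823668858271/17179869184 → NEW=255, ERR=-1557197783649/17179869184
(4,2): OLD=36201006429873/274877906944 → NEW=255, ERR=-33892859840847/274877906944
(4,3): OLD=249879512245227/2199023255552 → NEW=0, ERR=249879512245227/2199023255552
(4,4): OLD=4350790889278033/17592186044416 → NEW=255, ERR=-135216552048047/17592186044416
(4,5): OLD=85061984765147601/562949953421312 → NEW=255, ERR=-58490253357286959/562949953421312
(4,6): OLD=1096662080022890759/9007199254740992 → NEW=0, ERR=1096662080022890759/9007199254740992
(5,0): OLD=51575498161485/274877906944 → NEW=255, ERR=-18518368109235/274877906944
(5,1): OLD=317553745254127/2199023255552 → NEW=255, ERR=-243197184911633/2199023255552
(5,2): OLD=2933051544777657/17592186044416 → NEW=255, ERR=-1552955896548423/17592186044416
(5,3): OLD=29800045655599357/140737488355328 → NEW=255, ERR=-6088013875009283/140737488355328
(5,4): OLD=1858127179372807871/9007199254740992 → NEW=255, ERR=-438708630586145089/9007199254740992
(5,5): OLD=13948245999900835535/72057594037927936 → NEW=255, ERR=-4426440479770788145/72057594037927936
(5,6): OLD=269413671967755340097/1152921504606846976 → NEW=255, ERR=-24581311706990638783/1152921504606846976
Output grid:
  Row 0: .......  (7 black, running=7)
  Row 1: .#.#.#.  (4 black, running=11)
  Row 2: .#..#..  (5 black, running=16)
  Row 3: #.##.##  (2 black, running=18)
  Row 4: ###.##.  (2 black, running=20)
  Row 5: #######  (0 black, running=20)

Answer: 20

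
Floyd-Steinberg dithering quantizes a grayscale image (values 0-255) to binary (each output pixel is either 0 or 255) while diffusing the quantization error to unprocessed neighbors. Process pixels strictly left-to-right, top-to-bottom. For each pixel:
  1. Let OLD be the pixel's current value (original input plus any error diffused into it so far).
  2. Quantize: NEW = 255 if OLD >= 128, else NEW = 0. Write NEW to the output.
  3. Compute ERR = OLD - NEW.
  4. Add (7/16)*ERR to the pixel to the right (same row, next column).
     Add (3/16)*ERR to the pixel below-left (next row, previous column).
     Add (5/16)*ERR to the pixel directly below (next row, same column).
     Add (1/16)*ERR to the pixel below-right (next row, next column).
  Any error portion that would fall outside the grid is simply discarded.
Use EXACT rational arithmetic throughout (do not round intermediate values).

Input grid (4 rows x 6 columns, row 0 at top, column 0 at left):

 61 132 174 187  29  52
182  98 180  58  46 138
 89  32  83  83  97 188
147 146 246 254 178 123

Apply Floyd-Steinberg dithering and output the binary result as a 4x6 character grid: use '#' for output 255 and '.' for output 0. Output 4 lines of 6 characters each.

(0,0): OLD=61 → NEW=0, ERR=61
(0,1): OLD=2539/16 → NEW=255, ERR=-1541/16
(0,2): OLD=33757/256 → NEW=255, ERR=-31523/256
(0,3): OLD=545291/4096 → NEW=255, ERR=-499189/4096
(0,4): OLD=-1593779/65536 → NEW=0, ERR=-1593779/65536
(0,5): OLD=43369499/1048576 → NEW=0, ERR=43369499/1048576
(1,0): OLD=46849/256 → NEW=255, ERR=-18431/256
(1,1): OLD=35079/2048 → NEW=0, ERR=35079/2048
(1,2): OLD=7873683/65536 → NEW=0, ERR=7873683/65536
(1,3): OLD=15786711/262144 → NEW=0, ERR=15786711/262144
(1,4): OLD=1088593637/16777216 → NEW=0, ERR=1088593637/16777216
(1,5): OLD=47725800883/268435456 → NEW=255, ERR=-20725240397/268435456
(2,0): OLD=2284349/32768 → NEW=0, ERR=2284349/32768
(2,1): OLD=90050671/1048576 → NEW=0, ERR=90050671/1048576
(2,2): OLD=2860159245/16777216 → NEW=255, ERR=-1418030835/16777216
(2,3): OLD=11343559141/134217728 → NEW=0, ERR=11343559141/134217728
(2,4): OLD=616499017519/4294967296 → NEW=255, ERR=-478717642961/4294967296
(2,5): OLD=8188898864953/68719476736 → NEW=0, ERR=8188898864953/68719476736
(3,0): OLD=3101898605/16777216 → NEW=255, ERR=-1176291475/16777216
(3,1): OLD=17538542057/134217728 → NEW=255, ERR=-16686978583/134217728
(3,2): OLD=200154028619/1073741824 → NEW=255, ERR=-73650136501/1073741824
(3,3): OLD=15408343908833/68719476736 → NEW=255, ERR=-2115122658847/68719476736
(3,4): OLD=86492199285185/549755813888 → NEW=255, ERR=-53695533256255/549755813888
(3,5): OLD=972330805236911/8796093022208 → NEW=0, ERR=972330805236911/8796093022208
Row 0: .###..
Row 1: #....#
Row 2: ..#.#.
Row 3: #####.

Answer: .###..
#....#
..#.#.
#####.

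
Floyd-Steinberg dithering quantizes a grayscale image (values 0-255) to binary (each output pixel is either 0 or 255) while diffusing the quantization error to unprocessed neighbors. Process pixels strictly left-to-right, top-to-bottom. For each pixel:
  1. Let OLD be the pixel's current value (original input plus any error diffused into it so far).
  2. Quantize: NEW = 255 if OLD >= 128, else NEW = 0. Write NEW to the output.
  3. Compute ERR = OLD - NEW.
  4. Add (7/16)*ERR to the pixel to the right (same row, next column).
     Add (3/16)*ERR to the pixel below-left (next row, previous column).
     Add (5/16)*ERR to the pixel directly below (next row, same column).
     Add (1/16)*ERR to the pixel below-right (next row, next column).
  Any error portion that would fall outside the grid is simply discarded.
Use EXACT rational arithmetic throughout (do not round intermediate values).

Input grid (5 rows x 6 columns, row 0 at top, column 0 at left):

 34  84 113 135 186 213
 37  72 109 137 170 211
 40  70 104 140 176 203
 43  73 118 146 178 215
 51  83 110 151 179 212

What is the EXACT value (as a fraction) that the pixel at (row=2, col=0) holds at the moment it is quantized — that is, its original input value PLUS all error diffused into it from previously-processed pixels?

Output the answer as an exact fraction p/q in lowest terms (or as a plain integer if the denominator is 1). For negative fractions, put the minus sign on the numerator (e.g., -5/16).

(0,0): OLD=34 → NEW=0, ERR=34
(0,1): OLD=791/8 → NEW=0, ERR=791/8
(0,2): OLD=20001/128 → NEW=255, ERR=-12639/128
(0,3): OLD=188007/2048 → NEW=0, ERR=188007/2048
(0,4): OLD=7410897/32768 → NEW=255, ERR=-944943/32768
(0,5): OLD=105058743/524288 → NEW=255, ERR=-28634697/524288
(1,0): OLD=8469/128 → NEW=0, ERR=8469/128
(1,1): OLD=118227/1024 → NEW=0, ERR=118227/1024
(1,2): OLD=4982287/32768 → NEW=255, ERR=-3373553/32768
(1,3): OLD=14295683/131072 → NEW=0, ERR=14295683/131072
(1,4): OLD=1712972745/8388608 → NEW=255, ERR=-426122295/8388608
(1,5): OLD=22804403375/134217728 → NEW=255, ERR=-11421117265/134217728
(2,0): OLD=1348801/16384 → NEW=0, ERR=1348801/16384
Target (2,0): original=40, with diffused error = 1348801/16384

Answer: 1348801/16384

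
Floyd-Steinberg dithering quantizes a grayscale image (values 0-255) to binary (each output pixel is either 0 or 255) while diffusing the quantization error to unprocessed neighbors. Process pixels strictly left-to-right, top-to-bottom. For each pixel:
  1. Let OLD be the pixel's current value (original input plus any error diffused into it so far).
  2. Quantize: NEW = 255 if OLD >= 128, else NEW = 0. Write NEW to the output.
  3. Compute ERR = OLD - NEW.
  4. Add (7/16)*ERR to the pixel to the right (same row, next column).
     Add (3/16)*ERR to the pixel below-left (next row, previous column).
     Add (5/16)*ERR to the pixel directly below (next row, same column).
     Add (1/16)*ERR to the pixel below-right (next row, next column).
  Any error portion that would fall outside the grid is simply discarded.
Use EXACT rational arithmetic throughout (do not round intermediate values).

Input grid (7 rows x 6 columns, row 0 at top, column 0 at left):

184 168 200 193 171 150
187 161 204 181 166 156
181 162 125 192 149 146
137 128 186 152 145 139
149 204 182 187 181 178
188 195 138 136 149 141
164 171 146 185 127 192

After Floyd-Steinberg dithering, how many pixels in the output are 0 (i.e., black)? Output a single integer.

(0,0): OLD=184 → NEW=255, ERR=-71
(0,1): OLD=2191/16 → NEW=255, ERR=-1889/16
(0,2): OLD=37977/256 → NEW=255, ERR=-27303/256
(0,3): OLD=599407/4096 → NEW=255, ERR=-445073/4096
(0,4): OLD=8091145/65536 → NEW=0, ERR=8091145/65536
(0,5): OLD=213924415/1048576 → NEW=255, ERR=-53462465/1048576
(1,0): OLD=36525/256 → NEW=255, ERR=-28755/256
(1,1): OLD=103483/2048 → NEW=0, ERR=103483/2048
(1,2): OLD=10815063/65536 → NEW=255, ERR=-5896617/65536
(1,3): OLD=32548491/262144 → NEW=0, ERR=32548491/262144
(1,4): OLD=4069341121/16777216 → NEW=255, ERR=-208848959/16777216
(1,5): OLD=38208324343/268435456 → NEW=255, ERR=-30242716937/268435456
(2,0): OLD=5091257/32768 → NEW=255, ERR=-3264583/32768
(2,1): OLD=115671299/1048576 → NEW=0, ERR=115671299/1048576
(2,2): OLD=2878686921/16777216 → NEW=255, ERR=-1399503159/16777216
(2,3): OLD=25011260865/134217728 → NEW=255, ERR=-9214259775/134217728
(2,4): OLD=436844077507/4294967296 → NEW=0, ERR=436844077507/4294967296
(2,5): OLD=10618069457541/68719476736 → NEW=255, ERR=-6905397110139/68719476736
(3,0): OLD=2123159209/16777216 → NEW=0, ERR=2123159209/16777216
(3,1): OLD=26302790389/134217728 → NEW=255, ERR=-7922730251/134217728
(3,2): OLD=137577933679/1073741824 → NEW=255, ERR=-136226231441/1073741824
(3,3): OLD=6109003843341/68719476736 → NEW=0, ERR=6109003843341/68719476736
(3,4): OLD=105852923398125/549755813888 → NEW=255, ERR=-34334809143315/549755813888
(3,5): OLD=762013423599043/8796093022208 → NEW=0, ERR=762013423599043/8796093022208
(4,0): OLD=381133241159/2147483648 → NEW=255, ERR=-166475089081/2147483648
(4,1): OLD=4664649573531/34359738368 → NEW=255, ERR=-4097083710309/34359738368
(4,2): OLD=113430123891297/1099511627776 → NEW=0, ERR=113430123891297/1099511627776
(4,3): OLD=4226965449156677/17592186044416 → NEW=255, ERR=-259041992169403/17592186044416
(4,4): OLD=49776092902002069/281474976710656 → NEW=255, ERR=-22000026159215211/281474976710656
(4,5): OLD=751983276051911411/4503599627370496 → NEW=255, ERR=-396434628927565069/4503599627370496
(5,0): OLD=77744834753537/549755813888 → NEW=255, ERR=-62442897787903/549755813888
(5,1): OLD=2155797442045457/17592186044416 → NEW=0, ERR=2155797442045457/17592186044416
(5,2): OLD=30066852977753035/140737488355328 → NEW=255, ERR=-5821206552855605/140737488355328
(5,3): OLD=473307331447383145/4503599627370496 → NEW=0, ERR=473307331447383145/4503599627370496
(5,4): OLD=1379264012783458153/9007199254740992 → NEW=255, ERR=-917571797175494807/9007199254740992
(5,5): OLD=9228891812096676861/144115188075855872 → NEW=0, ERR=9228891812096676861/144115188075855872
(6,0): OLD=42638424860619475/281474976710656 → NEW=255, ERR=-29137694200597805/281474976710656
(6,1): OLD=671717469255266775/4503599627370496 → NEW=255, ERR=-476700435724209705/4503599627370496
(6,2): OLD=2055979692629225087/18014398509481984 → NEW=0, ERR=2055979692629225087/18014398509481984
(6,3): OLD=70930078843600424867/288230376151711744 → NEW=255, ERR=-2568667075086069853/288230376151711744
(6,4): OLD=506556987351809188163/4611686018427387904 → NEW=0, ERR=506556987351809188163/4611686018427387904
(6,5): OLD=18719824289853214914805/73786976294838206464 → NEW=255, ERR=-95854665330527733515/73786976294838206464
Output grid:
  Row 0: ####.#  (1 black, running=1)
  Row 1: #.#.##  (2 black, running=3)
  Row 2: #.##.#  (2 black, running=5)
  Row 3: .##.#.  (3 black, running=8)
  Row 4: ##.###  (1 black, running=9)
  Row 5: #.#.#.  (3 black, running=12)
  Row 6: ##.#.#  (2 black, running=14)

Answer: 14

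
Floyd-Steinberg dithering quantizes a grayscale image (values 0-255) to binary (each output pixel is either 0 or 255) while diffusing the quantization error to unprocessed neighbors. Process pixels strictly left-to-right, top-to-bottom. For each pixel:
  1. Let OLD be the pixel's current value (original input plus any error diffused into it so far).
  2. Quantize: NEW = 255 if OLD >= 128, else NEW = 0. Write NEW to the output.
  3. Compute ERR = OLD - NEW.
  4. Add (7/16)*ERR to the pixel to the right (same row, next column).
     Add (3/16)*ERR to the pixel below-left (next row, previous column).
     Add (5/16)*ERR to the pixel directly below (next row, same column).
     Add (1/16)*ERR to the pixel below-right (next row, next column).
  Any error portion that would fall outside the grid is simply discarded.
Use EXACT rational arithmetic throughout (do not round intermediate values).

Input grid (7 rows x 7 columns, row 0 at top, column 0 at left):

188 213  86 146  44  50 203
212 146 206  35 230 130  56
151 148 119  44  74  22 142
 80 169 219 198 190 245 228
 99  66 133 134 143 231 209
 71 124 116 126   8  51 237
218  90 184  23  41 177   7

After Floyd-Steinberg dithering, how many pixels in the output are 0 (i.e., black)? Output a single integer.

(0,0): OLD=188 → NEW=255, ERR=-67
(0,1): OLD=2939/16 → NEW=255, ERR=-1141/16
(0,2): OLD=14029/256 → NEW=0, ERR=14029/256
(0,3): OLD=696219/4096 → NEW=255, ERR=-348261/4096
(0,4): OLD=445757/65536 → NEW=0, ERR=445757/65536
(0,5): OLD=55549099/1048576 → NEW=0, ERR=55549099/1048576
(0,6): OLD=3794618541/16777216 → NEW=255, ERR=-483571539/16777216
(1,0): OLD=45489/256 → NEW=255, ERR=-19791/256
(1,1): OLD=196567/2048 → NEW=0, ERR=196567/2048
(1,2): OLD=16037795/65536 → NEW=255, ERR=-673885/65536
(1,3): OLD=2262695/262144 → NEW=0, ERR=2262695/262144
(1,4): OLD=4035268181/16777216 → NEW=255, ERR=-242921899/16777216
(1,5): OLD=18151741541/134217728 → NEW=255, ERR=-16073779099/134217728
(1,6): OLD=-4489946293/2147483648 → NEW=0, ERR=-4489946293/2147483648
(2,0): OLD=4746029/32768 → NEW=255, ERR=-3609811/32768
(2,1): OLD=129014463/1048576 → NEW=0, ERR=129014463/1048576
(2,2): OLD=2973473789/16777216 → NEW=255, ERR=-1304716291/16777216
(2,3): OLD=1250464085/134217728 → NEW=0, ERR=1250464085/134217728
(2,4): OLD=55443662565/1073741824 → NEW=0, ERR=55443662565/1073741824
(2,5): OLD=201659350135/34359738368 → NEW=0, ERR=201659350135/34359738368
(2,6): OLD=75002857870257/549755813888 → NEW=255, ERR=-65184874671183/549755813888
(3,0): OLD=1151650909/16777216 → NEW=0, ERR=1151650909/16777216
(3,1): OLD=28992966681/134217728 → NEW=255, ERR=-5232553959/134217728
(3,2): OLD=200873816539/1073741824 → NEW=255, ERR=-72930348581/1073741824
(3,3): OLD=755987341709/4294967296 → NEW=255, ERR=-339229318771/4294967296
(3,4): OLD=95252845654109/549755813888 → NEW=255, ERR=-44934886887331/549755813888
(3,5): OLD=844731930730087/4398046511104 → NEW=255, ERR=-276769929601433/4398046511104
(3,6): OLD=11525101575267321/70368744177664 → NEW=255, ERR=-6418928190036999/70368744177664
(4,0): OLD=242969255635/2147483648 → NEW=0, ERR=242969255635/2147483648
(4,1): OLD=3259752429879/34359738368 → NEW=0, ERR=3259752429879/34359738368
(4,2): OLD=74785897019289/549755813888 → NEW=255, ERR=-65401835522151/549755813888
(4,3): OLD=165805926585955/4398046511104 → NEW=0, ERR=165805926585955/4398046511104
(4,4): OLD=4124147908394297/35184372088832 → NEW=0, ERR=4124147908394297/35184372088832
(4,5): OLD=270670904738362297/1125899906842624 → NEW=255, ERR=-16433571506506823/1125899906842624
(4,6): OLD=3065606930755260127/18014398509481984 → NEW=255, ERR=-1528064689162645793/18014398509481984
(5,0): OLD=68249460526485/549755813888 → NEW=0, ERR=68249460526485/549755813888
(5,1): OLD=847618287852807/4398046511104 → NEW=255, ERR=-273883572478713/4398046511104
(5,2): OLD=2272090993577185/35184372088832 → NEW=0, ERR=2272090993577185/35184372088832
(5,3): OLD=50827647200664517/281474976710656 → NEW=255, ERR=-20948471860552763/281474976710656
(5,4): OLD=210567244009950039/18014398509481984 → NEW=0, ERR=210567244009950039/18014398509481984
(5,5): OLD=6193201916448173031/144115188075855872 → NEW=0, ERR=6193201916448173031/144115188075855872
(5,6): OLD=526611121879443972777/2305843009213693952 → NEW=255, ERR=-61378845470047984983/2305843009213693952
(6,0): OLD=17248713934354013/70368744177664 → NEW=255, ERR=-695315830950307/70368744177664
(6,1): OLD=96921571909740161/1125899906842624 → NEW=0, ERR=96921571909740161/1125899906842624
(6,2): OLD=4035139031204032099/18014398509481984 → NEW=255, ERR=-558532588713873821/18014398509481984
(6,3): OLD=-1094464072071630979/144115188075855872 → NEW=0, ERR=-1094464072071630979/144115188075855872
(6,4): OLD=12894374098799942647/288230376151711744 → NEW=0, ERR=12894374098799942647/288230376151711744
(6,5): OLD=7590504575764961552819/36893488147419103232 → NEW=255, ERR=-1817334901826909771341/36893488147419103232
(6,6): OLD=-11914121587270535340107/590295810358705651712 → NEW=0, ERR=-11914121587270535340107/590295810358705651712
Output grid:
  Row 0: ##.#..#  (3 black, running=3)
  Row 1: #.#.##.  (3 black, running=6)
  Row 2: #.#...#  (4 black, running=10)
  Row 3: .######  (1 black, running=11)
  Row 4: ..#..##  (4 black, running=15)
  Row 5: .#.#..#  (4 black, running=19)
  Row 6: #.#..#.  (4 black, running=23)

Answer: 23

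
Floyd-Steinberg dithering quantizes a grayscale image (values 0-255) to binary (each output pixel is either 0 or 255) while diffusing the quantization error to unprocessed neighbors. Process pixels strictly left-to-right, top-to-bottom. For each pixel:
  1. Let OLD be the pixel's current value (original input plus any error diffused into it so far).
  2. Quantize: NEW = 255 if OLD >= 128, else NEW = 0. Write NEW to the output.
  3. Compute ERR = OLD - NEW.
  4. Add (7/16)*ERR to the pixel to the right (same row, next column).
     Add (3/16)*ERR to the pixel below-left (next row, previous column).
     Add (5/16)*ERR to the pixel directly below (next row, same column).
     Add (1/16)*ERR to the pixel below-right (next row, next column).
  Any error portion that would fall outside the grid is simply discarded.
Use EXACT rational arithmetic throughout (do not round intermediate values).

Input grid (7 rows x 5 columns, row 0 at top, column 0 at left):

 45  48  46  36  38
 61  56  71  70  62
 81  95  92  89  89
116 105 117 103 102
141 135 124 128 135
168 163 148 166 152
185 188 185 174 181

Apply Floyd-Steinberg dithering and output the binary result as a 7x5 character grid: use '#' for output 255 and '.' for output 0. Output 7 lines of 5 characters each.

(0,0): OLD=45 → NEW=0, ERR=45
(0,1): OLD=1083/16 → NEW=0, ERR=1083/16
(0,2): OLD=19357/256 → NEW=0, ERR=19357/256
(0,3): OLD=282955/4096 → NEW=0, ERR=282955/4096
(0,4): OLD=4471053/65536 → NEW=0, ERR=4471053/65536
(1,0): OLD=22465/256 → NEW=0, ERR=22465/256
(1,1): OLD=271431/2048 → NEW=255, ERR=-250809/2048
(1,2): OLD=3816403/65536 → NEW=0, ERR=3816403/65536
(1,3): OLD=35280023/262144 → NEW=255, ERR=-31566697/262144
(1,4): OLD=146610149/4194304 → NEW=0, ERR=146610149/4194304
(2,0): OLD=2800381/32768 → NEW=0, ERR=2800381/32768
(2,1): OLD=115890863/1048576 → NEW=0, ERR=115890863/1048576
(2,2): OLD=2152837581/16777216 → NEW=255, ERR=-2125352499/16777216
(2,3): OLD=1648266007/268435456 → NEW=0, ERR=1648266007/268435456
(2,4): OLD=408380901345/4294967296 → NEW=0, ERR=408380901345/4294967296
(3,0): OLD=2741890605/16777216 → NEW=255, ERR=-1536299475/16777216
(3,1): OLD=10880316585/134217728 → NEW=0, ERR=10880316585/134217728
(3,2): OLD=519420264851/4294967296 → NEW=0, ERR=519420264851/4294967296
(3,3): OLD=1440870212827/8589934592 → NEW=255, ERR=-749563108133/8589934592
(3,4): OLD=12908385022887/137438953472 → NEW=0, ERR=12908385022887/137438953472
(4,0): OLD=273984165123/2147483648 → NEW=0, ERR=273984165123/2147483648
(4,1): OLD=16018726453635/68719476736 → NEW=255, ERR=-1504740114045/68719476736
(4,2): OLD=154941089730317/1099511627776 → NEW=255, ERR=-125434375352563/1099511627776
(4,3): OLD=1336811625363331/17592186044416 → NEW=0, ERR=1336811625363331/17592186044416
(4,4): OLD=54083064402673173/281474976710656 → NEW=255, ERR=-17693054658544107/281474976710656
(5,0): OLD=224041199543913/1099511627776 → NEW=255, ERR=-56334265538967/1099511627776
(5,1): OLD=1058392011914363/8796093022208 → NEW=0, ERR=1058392011914363/8796093022208
(5,2): OLD=50066256098667603/281474976710656 → NEW=255, ERR=-21709862962549677/281474976710656
(5,3): OLD=154345765842208157/1125899906842624 → NEW=255, ERR=-132758710402660963/1125899906842624
(5,4): OLD=1540572451475005871/18014398509481984 → NEW=0, ERR=1540572451475005871/18014398509481984
(6,0): OLD=26958240759920089/140737488355328 → NEW=255, ERR=-8929818770688551/140737488355328
(6,1): OLD=811450828196687031/4503599627370496 → NEW=255, ERR=-336967076782789449/4503599627370496
(6,2): OLD=8183888507801390157/72057594037927936 → NEW=0, ERR=8183888507801390157/72057594037927936
(6,3): OLD=228341918526636949903/1152921504606846976 → NEW=255, ERR=-65653065148109028977/1152921504606846976
(6,4): OLD=3236327486324342692265/18446744073709551616 → NEW=255, ERR=-1467592252471592969815/18446744073709551616
Row 0: .....
Row 1: .#.#.
Row 2: ..#..
Row 3: #..#.
Row 4: .##.#
Row 5: #.##.
Row 6: ##.##

Answer: .....
.#.#.
..#..
#..#.
.##.#
#.##.
##.##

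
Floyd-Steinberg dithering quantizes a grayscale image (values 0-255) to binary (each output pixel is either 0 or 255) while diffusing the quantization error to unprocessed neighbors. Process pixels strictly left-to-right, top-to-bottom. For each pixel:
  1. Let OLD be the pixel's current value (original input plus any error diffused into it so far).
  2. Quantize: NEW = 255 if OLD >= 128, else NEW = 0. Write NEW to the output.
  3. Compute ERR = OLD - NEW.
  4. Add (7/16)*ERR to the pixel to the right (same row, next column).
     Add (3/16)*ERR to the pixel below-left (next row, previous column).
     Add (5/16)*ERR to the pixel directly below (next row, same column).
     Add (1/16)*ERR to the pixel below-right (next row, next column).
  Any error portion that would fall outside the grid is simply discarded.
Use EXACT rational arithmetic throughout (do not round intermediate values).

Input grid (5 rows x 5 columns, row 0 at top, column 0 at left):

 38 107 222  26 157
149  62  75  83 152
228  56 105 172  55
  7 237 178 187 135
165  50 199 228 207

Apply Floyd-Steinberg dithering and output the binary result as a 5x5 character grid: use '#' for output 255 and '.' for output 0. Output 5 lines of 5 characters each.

Answer: ..#.#
#.#.#
#..#.
.###.
#.###

Derivation:
(0,0): OLD=38 → NEW=0, ERR=38
(0,1): OLD=989/8 → NEW=0, ERR=989/8
(0,2): OLD=35339/128 → NEW=255, ERR=2699/128
(0,3): OLD=72141/2048 → NEW=0, ERR=72141/2048
(0,4): OLD=5649563/32768 → NEW=255, ERR=-2706277/32768
(1,0): OLD=23559/128 → NEW=255, ERR=-9081/128
(1,1): OLD=77745/1024 → NEW=0, ERR=77745/1024
(1,2): OLD=4231557/32768 → NEW=255, ERR=-4124283/32768
(1,3): OLD=3247329/131072 → NEW=0, ERR=3247329/131072
(1,4): OLD=291989891/2097152 → NEW=255, ERR=-242783869/2097152
(2,0): OLD=3605547/16384 → NEW=255, ERR=-572373/16384
(2,1): OLD=19088521/524288 → NEW=0, ERR=19088521/524288
(2,2): OLD=763254235/8388608 → NEW=0, ERR=763254235/8388608
(2,3): OLD=25498151265/134217728 → NEW=255, ERR=-8727369375/134217728
(2,4): OLD=-17345558169/2147483648 → NEW=0, ERR=-17345558169/2147483648
(3,0): OLD=24406139/8388608 → NEW=0, ERR=24406139/8388608
(3,1): OLD=17752116959/67108864 → NEW=255, ERR=639356639/67108864
(3,2): OLD=430967974341/2147483648 → NEW=255, ERR=-116640355899/2147483648
(3,3): OLD=631744430397/4294967296 → NEW=255, ERR=-463472230083/4294967296
(3,4): OLD=5580092347089/68719476736 → NEW=0, ERR=5580092347089/68719476736
(4,0): OLD=180061716437/1073741824 → NEW=255, ERR=-93742448683/1073741824
(4,1): OLD=164216602965/34359738368 → NEW=0, ERR=164216602965/34359738368
(4,2): OLD=90423711789723/549755813888 → NEW=255, ERR=-49764020751717/549755813888
(4,3): OLD=1464601121768277/8796093022208 → NEW=255, ERR=-778402598894763/8796093022208
(4,4): OLD=26305909872216531/140737488355328 → NEW=255, ERR=-9582149658392109/140737488355328
Row 0: ..#.#
Row 1: #.#.#
Row 2: #..#.
Row 3: .###.
Row 4: #.###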